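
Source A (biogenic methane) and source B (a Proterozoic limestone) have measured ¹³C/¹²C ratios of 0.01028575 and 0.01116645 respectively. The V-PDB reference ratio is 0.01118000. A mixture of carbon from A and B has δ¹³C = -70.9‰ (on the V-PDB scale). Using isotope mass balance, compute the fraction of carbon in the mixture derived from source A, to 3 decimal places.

0.885

δ_A = (0.01028575/0.01118000 − 1)×1000 = (0.920013 − 1)×1000 = -79.987‰
δ_B = (0.01116645/0.01118000 − 1)×1000 = (0.998788 − 1)×1000 = -1.212‰
f_A = (δ_mix − δ_B)/(δ_A − δ_B) = (-70.9 − (-1.212))/(-79.987 − (-1.212))
f_A = -69.688 / -78.775 = 0.8847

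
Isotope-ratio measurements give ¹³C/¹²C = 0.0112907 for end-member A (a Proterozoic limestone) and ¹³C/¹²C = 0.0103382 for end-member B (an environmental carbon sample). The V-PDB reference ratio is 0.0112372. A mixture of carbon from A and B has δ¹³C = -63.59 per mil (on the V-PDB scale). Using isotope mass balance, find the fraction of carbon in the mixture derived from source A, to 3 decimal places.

0.194

δ_A = (0.0112907/0.0112372 − 1)×1000 = (1.004761 − 1)×1000 = 4.761 per mil
δ_B = (0.0103382/0.0112372 − 1)×1000 = (0.919998 − 1)×1000 = -80.002 per mil
f_A = (δ_mix − δ_B)/(δ_A − δ_B) = (-63.59 − (-80.002))/(4.761 − (-80.002))
f_A = 16.412 / 84.763 = 0.1936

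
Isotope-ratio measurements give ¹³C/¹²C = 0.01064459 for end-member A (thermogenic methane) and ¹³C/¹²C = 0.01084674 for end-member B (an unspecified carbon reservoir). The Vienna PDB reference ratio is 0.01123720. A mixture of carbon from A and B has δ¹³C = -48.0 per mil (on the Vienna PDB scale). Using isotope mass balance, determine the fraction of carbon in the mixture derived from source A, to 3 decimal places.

0.737

δ_A = (0.01064459/0.01123720 − 1)×1000 = (0.947264 − 1)×1000 = -52.736 per mil
δ_B = (0.01084674/0.01123720 − 1)×1000 = (0.965253 − 1)×1000 = -34.747 per mil
f_A = (δ_mix − δ_B)/(δ_A − δ_B) = (-48.0 − (-34.747))/(-52.736 − (-34.747))
f_A = -13.253 / -17.989 = 0.7367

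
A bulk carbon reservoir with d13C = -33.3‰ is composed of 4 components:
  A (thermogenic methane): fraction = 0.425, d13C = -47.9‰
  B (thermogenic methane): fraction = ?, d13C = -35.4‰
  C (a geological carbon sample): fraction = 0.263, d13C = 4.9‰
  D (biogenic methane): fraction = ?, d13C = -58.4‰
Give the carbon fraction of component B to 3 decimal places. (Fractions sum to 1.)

Let f_B and f_D be the unknown fractions; fractions sum to 1 so f_B + f_D = 0.312.
Mass balance: Σ fᵢ·δᵢ = δ_bulk ⇒ f_B·(-35.4) + f_D·(-58.4) = -33.3 − (-19.069) = -14.231
Substitute f_D = 0.312 − f_B:
f_B·(-35.4 − -58.4) = -14.231 − 0.312×(-58.4) = 3.990
f_B = 3.990 / 23.0 = 0.1735

0.173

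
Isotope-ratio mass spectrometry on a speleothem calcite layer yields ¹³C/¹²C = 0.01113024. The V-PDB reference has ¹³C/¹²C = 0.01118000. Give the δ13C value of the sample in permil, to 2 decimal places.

δ13C = (R_sample / R_standard − 1) × 1000
R_sample / R_standard = 0.01113024 / 0.01118000 = 0.995549
δ13C = (0.995549 − 1) × 1000 = -4.451 permil

-4.45 permil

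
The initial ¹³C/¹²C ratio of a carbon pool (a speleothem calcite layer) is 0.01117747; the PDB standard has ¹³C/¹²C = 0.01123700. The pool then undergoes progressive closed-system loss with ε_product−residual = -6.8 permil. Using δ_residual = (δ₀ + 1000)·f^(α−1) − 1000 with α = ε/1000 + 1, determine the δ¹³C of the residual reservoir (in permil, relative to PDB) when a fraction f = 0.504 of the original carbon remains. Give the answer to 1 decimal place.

δ₀ = (0.01117747/0.01123700 − 1)×1000 = (0.994702 − 1)×1000 = -5.298 permil
α − 1 = ε/1000 = -0.0068
f^(α−1) = 0.504^(-0.0068) = 1.004670
δ_res = (-5.298 + 1000) × 1.004670 − 1000 = 999.348 − 1000 = -0.65 permil

-0.7 permil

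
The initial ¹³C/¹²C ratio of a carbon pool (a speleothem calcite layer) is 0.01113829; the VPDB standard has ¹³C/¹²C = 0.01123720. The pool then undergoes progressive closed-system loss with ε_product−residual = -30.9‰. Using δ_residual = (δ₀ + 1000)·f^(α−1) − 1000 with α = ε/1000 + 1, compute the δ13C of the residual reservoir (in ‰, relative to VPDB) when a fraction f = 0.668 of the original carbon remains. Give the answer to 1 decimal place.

δ₀ = (0.01113829/0.01123720 − 1)×1000 = (0.991198 − 1)×1000 = -8.802‰
α − 1 = ε/1000 = -0.0309
f^(α−1) = 0.668^(-0.0309) = 1.012545
δ_res = (-8.802 + 1000) × 1.012545 − 1000 = 1003.633 − 1000 = 3.63‰

3.6‰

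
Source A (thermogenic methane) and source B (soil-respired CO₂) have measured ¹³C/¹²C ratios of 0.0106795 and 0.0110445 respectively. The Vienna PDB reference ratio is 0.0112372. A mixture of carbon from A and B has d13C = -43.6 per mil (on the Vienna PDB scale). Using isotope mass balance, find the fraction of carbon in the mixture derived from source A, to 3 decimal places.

0.814

δ_A = (0.0106795/0.0112372 − 1)×1000 = (0.950370 − 1)×1000 = -49.630 per mil
δ_B = (0.0110445/0.0112372 − 1)×1000 = (0.982852 − 1)×1000 = -17.148 per mil
f_A = (δ_mix − δ_B)/(δ_A − δ_B) = (-43.6 − (-17.148))/(-49.630 − (-17.148))
f_A = -26.452 / -32.481 = 0.8144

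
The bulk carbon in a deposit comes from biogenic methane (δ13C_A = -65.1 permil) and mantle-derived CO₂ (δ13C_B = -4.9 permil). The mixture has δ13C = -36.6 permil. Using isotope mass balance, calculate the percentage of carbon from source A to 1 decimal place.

δ_mix = f_A·δ_A + (1 − f_A)·δ_B  ⇒  f_A = (δ_mix − δ_B)/(δ_A − δ_B)
f_A = (-36.6 − (-4.9)) / (-65.1 − (-4.9))
f_A = -31.7 / -60.2 = 0.5266

52.7%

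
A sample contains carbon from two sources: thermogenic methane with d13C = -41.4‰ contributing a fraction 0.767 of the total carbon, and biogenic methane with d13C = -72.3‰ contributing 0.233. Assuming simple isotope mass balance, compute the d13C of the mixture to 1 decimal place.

δ_mix = f_A·δ_A + f_B·δ_B
δ_mix = 0.767 × (-41.4) + 0.233 × (-72.3)
δ_mix = -31.75 + -16.85 = -48.60‰

-48.6‰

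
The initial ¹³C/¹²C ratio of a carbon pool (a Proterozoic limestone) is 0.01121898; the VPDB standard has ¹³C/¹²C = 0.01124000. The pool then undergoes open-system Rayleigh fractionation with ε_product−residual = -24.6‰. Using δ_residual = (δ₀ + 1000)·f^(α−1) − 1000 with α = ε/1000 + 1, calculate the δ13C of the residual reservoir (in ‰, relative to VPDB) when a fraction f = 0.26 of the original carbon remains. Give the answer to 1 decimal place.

δ₀ = (0.01121898/0.01124000 − 1)×1000 = (0.998130 − 1)×1000 = -1.870‰
α − 1 = ε/1000 = -0.0246
f^(α−1) = 0.26^(-0.0246) = 1.033693
δ_res = (-1.870 + 1000) × 1.033693 − 1000 = 1031.760 − 1000 = 31.76‰

31.8‰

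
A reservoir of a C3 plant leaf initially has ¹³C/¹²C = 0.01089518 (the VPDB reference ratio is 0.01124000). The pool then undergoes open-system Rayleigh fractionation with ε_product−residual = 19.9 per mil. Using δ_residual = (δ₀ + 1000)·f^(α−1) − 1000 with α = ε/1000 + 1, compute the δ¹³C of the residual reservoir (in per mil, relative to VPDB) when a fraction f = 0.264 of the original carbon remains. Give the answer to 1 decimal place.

δ₀ = (0.01089518/0.01124000 − 1)×1000 = (0.969322 − 1)×1000 = -30.678 per mil
α − 1 = ε/1000 = 0.0199
f^(α−1) = 0.264^(0.0199) = 0.973845
δ_res = (-30.678 + 1000) × 0.973845 − 1000 = 943.970 − 1000 = -56.03 per mil

-56.0 per mil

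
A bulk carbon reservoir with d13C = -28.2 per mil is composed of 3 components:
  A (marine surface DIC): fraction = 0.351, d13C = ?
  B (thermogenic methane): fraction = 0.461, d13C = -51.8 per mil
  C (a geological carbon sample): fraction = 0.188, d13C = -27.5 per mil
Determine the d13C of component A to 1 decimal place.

Isotope mass balance: δ_bulk = Σ fᵢ·δᵢ.
-28.2 = 0.351×δ_A + 0.461×(-51.8) + 0.188×(-27.5)
0.351·δ_A = -28.2 − (-29.050) = 0.850
δ_A = 0.850 / 0.351 = 2.42 per mil

2.4 per mil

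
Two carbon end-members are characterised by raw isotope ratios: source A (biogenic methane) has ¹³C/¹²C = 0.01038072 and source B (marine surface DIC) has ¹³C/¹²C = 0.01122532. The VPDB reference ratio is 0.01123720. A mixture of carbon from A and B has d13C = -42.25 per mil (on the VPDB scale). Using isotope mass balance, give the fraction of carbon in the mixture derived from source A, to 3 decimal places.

δ_A = (0.01038072/0.01123720 − 1)×1000 = (0.923782 − 1)×1000 = -76.218 per mil
δ_B = (0.01122532/0.01123720 − 1)×1000 = (0.998943 − 1)×1000 = -1.057 per mil
f_A = (δ_mix − δ_B)/(δ_A − δ_B) = (-42.25 − (-1.057))/(-76.218 − (-1.057))
f_A = -41.193 / -75.161 = 0.5481

0.548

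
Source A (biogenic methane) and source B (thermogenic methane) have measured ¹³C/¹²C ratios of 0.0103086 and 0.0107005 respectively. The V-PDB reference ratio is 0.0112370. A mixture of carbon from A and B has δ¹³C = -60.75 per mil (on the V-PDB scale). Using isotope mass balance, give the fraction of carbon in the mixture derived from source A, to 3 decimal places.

0.373

δ_A = (0.0103086/0.0112370 − 1)×1000 = (0.917380 − 1)×1000 = -82.620 per mil
δ_B = (0.0107005/0.0112370 − 1)×1000 = (0.952256 − 1)×1000 = -47.744 per mil
f_A = (δ_mix − δ_B)/(δ_A − δ_B) = (-60.75 − (-47.744))/(-82.620 − (-47.744))
f_A = -13.006 / -34.876 = 0.3729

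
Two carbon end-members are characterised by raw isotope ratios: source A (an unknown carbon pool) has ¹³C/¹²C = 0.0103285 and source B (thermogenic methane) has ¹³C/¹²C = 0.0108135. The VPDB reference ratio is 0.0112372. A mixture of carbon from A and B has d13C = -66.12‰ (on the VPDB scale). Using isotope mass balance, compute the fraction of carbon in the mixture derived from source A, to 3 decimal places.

δ_A = (0.0103285/0.0112372 − 1)×1000 = (0.919135 − 1)×1000 = -80.865‰
δ_B = (0.0108135/0.0112372 − 1)×1000 = (0.962295 − 1)×1000 = -37.705‰
f_A = (δ_mix − δ_B)/(δ_A − δ_B) = (-66.12 − (-37.705))/(-80.865 − (-37.705))
f_A = -28.415 / -43.160 = 0.6584

0.658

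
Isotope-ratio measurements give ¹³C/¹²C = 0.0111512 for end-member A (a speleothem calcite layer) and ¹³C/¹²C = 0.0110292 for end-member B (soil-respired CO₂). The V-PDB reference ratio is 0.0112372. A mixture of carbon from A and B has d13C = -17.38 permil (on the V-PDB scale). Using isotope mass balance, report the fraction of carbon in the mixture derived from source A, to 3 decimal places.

δ_A = (0.0111512/0.0112372 − 1)×1000 = (0.992347 − 1)×1000 = -7.653 permil
δ_B = (0.0110292/0.0112372 − 1)×1000 = (0.981490 − 1)×1000 = -18.510 permil
f_A = (δ_mix − δ_B)/(δ_A − δ_B) = (-17.38 − (-18.510))/(-7.653 − (-18.510))
f_A = 1.130 / 10.857 = 0.1041

0.104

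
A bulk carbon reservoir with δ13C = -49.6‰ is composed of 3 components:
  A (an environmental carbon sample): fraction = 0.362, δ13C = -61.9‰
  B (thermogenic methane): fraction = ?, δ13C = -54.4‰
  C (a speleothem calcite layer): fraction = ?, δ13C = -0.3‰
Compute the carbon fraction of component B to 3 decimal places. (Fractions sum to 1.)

Let f_B and f_C be the unknown fractions; fractions sum to 1 so f_B + f_C = 0.638.
Mass balance: Σ fᵢ·δᵢ = δ_bulk ⇒ f_B·(-54.4) + f_C·(-0.3) = -49.6 − (-22.408) = -27.192
Substitute f_C = 0.638 − f_B:
f_B·(-54.4 − -0.3) = -27.192 − 0.638×(-0.3) = -27.001
f_B = -27.001 / -54.1 = 0.4991

0.499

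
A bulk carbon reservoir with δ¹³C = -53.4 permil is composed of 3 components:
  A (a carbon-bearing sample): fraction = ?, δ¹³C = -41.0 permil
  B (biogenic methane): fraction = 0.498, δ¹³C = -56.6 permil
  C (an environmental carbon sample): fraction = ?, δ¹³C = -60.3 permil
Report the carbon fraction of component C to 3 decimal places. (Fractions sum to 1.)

0.240

Let f_C and f_A be the unknown fractions; fractions sum to 1 so f_C + f_A = 0.502.
Mass balance: Σ fᵢ·δᵢ = δ_bulk ⇒ f_C·(-60.3) + f_A·(-41.0) = -53.4 − (-28.187) = -25.213
Substitute f_A = 0.502 − f_C:
f_C·(-60.3 − -41.0) = -25.213 − 0.502×(-41.0) = -4.631
f_C = -4.631 / -19.3 = 0.2400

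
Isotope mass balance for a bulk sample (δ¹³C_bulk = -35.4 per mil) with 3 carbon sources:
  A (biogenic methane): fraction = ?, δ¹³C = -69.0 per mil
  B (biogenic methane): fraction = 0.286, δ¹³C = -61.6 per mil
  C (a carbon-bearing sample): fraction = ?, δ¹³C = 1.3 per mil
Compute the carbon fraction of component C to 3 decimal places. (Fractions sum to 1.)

0.448

Let f_C and f_A be the unknown fractions; fractions sum to 1 so f_C + f_A = 0.714.
Mass balance: Σ fᵢ·δᵢ = δ_bulk ⇒ f_C·(1.3) + f_A·(-69.0) = -35.4 − (-17.618) = -17.782
Substitute f_A = 0.714 − f_C:
f_C·(1.3 − -69.0) = -17.782 − 0.714×(-69.0) = 31.484
f_C = 31.484 / 70.3 = 0.4478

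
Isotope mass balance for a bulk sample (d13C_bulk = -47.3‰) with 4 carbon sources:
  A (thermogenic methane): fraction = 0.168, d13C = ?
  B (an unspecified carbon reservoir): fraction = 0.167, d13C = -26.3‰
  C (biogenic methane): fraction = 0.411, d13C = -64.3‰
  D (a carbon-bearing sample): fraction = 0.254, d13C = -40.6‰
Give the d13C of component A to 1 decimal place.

-36.7‰

Isotope mass balance: δ_bulk = Σ fᵢ·δᵢ.
-47.3 = 0.168×δ_A + 0.167×(-26.3) + 0.411×(-64.3) + 0.254×(-40.6)
0.168·δ_A = -47.3 − (-41.132) = -6.168
δ_A = -6.168 / 0.168 = -36.72‰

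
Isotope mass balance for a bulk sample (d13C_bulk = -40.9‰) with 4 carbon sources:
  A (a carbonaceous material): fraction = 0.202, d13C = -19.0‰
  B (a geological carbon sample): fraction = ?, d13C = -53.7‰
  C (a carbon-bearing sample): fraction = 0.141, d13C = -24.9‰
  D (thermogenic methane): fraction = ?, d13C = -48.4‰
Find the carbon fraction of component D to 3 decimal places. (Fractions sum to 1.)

0.326

Let f_D and f_B be the unknown fractions; fractions sum to 1 so f_D + f_B = 0.657.
Mass balance: Σ fᵢ·δᵢ = δ_bulk ⇒ f_D·(-48.4) + f_B·(-53.7) = -40.9 − (-7.349) = -33.551
Substitute f_B = 0.657 − f_D:
f_D·(-48.4 − -53.7) = -33.551 − 0.657×(-53.7) = 1.730
f_D = 1.730 / 5.3 = 0.3264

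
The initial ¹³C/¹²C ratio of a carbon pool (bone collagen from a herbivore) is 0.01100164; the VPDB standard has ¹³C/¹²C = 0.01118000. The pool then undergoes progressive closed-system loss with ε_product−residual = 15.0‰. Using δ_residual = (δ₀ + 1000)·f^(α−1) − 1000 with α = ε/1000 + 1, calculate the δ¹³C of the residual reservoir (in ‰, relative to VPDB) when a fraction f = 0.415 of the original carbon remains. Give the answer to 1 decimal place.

-28.8‰

δ₀ = (0.01100164/0.01118000 − 1)×1000 = (0.984047 − 1)×1000 = -15.953‰
α − 1 = ε/1000 = 0.0150
f^(α−1) = 0.415^(0.0150) = 0.986894
δ_res = (-15.953 + 1000) × 0.986894 − 1000 = 971.150 − 1000 = -28.85‰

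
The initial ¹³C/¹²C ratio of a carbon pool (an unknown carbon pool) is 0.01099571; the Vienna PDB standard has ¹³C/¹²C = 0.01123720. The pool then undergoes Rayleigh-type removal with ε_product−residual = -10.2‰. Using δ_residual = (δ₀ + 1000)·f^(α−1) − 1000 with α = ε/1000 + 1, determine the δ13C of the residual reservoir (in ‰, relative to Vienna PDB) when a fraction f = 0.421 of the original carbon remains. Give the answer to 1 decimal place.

-12.8‰

δ₀ = (0.01099571/0.01123720 − 1)×1000 = (0.978510 − 1)×1000 = -21.490‰
α − 1 = ε/1000 = -0.0102
f^(α−1) = 0.421^(-0.0102) = 1.008863
δ_res = (-21.490 + 1000) × 1.008863 − 1000 = 987.183 − 1000 = -12.82‰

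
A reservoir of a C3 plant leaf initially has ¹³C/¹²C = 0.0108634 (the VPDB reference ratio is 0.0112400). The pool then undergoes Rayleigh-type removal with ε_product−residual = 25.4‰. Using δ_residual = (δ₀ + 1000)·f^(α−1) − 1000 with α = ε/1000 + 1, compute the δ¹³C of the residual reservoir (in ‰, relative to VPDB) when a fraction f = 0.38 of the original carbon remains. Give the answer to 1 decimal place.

δ₀ = (0.0108634/0.0112400 − 1)×1000 = (0.966495 − 1)×1000 = -33.505‰
α − 1 = ε/1000 = 0.0254
f^(α−1) = 0.38^(0.0254) = 0.975723
δ_res = (-33.505 + 1000) × 0.975723 − 1000 = 943.031 − 1000 = -56.97‰

-57.0‰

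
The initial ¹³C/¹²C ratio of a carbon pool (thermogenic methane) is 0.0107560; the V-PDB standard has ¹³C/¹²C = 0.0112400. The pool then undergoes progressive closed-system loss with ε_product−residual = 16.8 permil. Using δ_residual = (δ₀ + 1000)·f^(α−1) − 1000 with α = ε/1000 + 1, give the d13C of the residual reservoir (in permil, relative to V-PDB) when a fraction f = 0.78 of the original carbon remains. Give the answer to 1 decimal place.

δ₀ = (0.0107560/0.0112400 − 1)×1000 = (0.956940 − 1)×1000 = -43.060 permil
α − 1 = ε/1000 = 0.0168
f^(α−1) = 0.78^(0.0168) = 0.995835
δ_res = (-43.060 + 1000) × 0.995835 − 1000 = 952.953 − 1000 = -47.05 permil

-47.0 permil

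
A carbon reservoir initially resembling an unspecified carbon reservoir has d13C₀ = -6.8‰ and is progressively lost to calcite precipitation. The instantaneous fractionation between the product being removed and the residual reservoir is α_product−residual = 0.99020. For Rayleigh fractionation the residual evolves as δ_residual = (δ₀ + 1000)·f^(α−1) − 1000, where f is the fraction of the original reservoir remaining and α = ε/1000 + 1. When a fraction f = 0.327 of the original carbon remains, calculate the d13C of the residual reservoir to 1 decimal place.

Rayleigh residual: δ_res = (δ₀ + 1000)·f^(α−1) − 1000
α − 1 = -0.00980
f^(α−1) = 0.327^(-0.00980) = 1.011015
δ_res = (-6.8 + 1000) × 1.011015 − 1000 = 1004.140 − 1000 = 4.14‰

4.1‰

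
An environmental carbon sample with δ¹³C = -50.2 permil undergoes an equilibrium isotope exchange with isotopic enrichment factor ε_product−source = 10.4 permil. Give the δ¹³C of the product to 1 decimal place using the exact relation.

-40.3 permil

Exactly, δ_product = (δ_source + 1000)·(ε/1000 + 1) − 1000.
δ_product = (-50.2 + 1000) × (10.4/1000 + 1) − 1000
δ_product = -40.32 permil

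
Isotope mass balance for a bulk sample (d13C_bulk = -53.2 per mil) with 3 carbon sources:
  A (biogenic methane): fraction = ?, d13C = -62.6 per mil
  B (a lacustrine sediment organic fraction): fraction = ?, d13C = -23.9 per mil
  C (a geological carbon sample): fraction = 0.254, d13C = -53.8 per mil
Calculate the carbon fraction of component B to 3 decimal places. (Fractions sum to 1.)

Let f_B and f_A be the unknown fractions; fractions sum to 1 so f_B + f_A = 0.746.
Mass balance: Σ fᵢ·δᵢ = δ_bulk ⇒ f_B·(-23.9) + f_A·(-62.6) = -53.2 − (-13.665) = -39.535
Substitute f_A = 0.746 − f_B:
f_B·(-23.9 − -62.6) = -39.535 − 0.746×(-62.6) = 7.165
f_B = 7.165 / 38.7 = 0.1851

0.185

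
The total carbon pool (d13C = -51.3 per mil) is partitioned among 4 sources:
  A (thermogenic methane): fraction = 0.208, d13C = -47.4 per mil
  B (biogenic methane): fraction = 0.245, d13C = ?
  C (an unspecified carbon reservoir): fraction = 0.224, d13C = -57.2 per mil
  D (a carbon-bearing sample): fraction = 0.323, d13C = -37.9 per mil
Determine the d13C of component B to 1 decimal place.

Isotope mass balance: δ_bulk = Σ fᵢ·δᵢ.
-51.3 = 0.208×(-47.4) + 0.245×δ_B + 0.224×(-57.2) + 0.323×(-37.9)
0.245·δ_B = -51.3 − (-34.914) = -16.386
δ_B = -16.386 / 0.245 = -66.88 per mil

-66.9 per mil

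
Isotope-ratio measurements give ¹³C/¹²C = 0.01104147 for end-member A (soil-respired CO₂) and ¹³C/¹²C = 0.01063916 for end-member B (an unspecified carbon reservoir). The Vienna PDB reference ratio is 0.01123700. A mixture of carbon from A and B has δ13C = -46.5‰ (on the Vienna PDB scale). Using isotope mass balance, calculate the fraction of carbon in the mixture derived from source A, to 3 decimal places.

δ_A = (0.01104147/0.01123700 − 1)×1000 = (0.982599 − 1)×1000 = -17.401‰
δ_B = (0.01063916/0.01123700 − 1)×1000 = (0.946797 − 1)×1000 = -53.203‰
f_A = (δ_mix − δ_B)/(δ_A − δ_B) = (-46.5 − (-53.203))/(-17.401 − (-53.203))
f_A = 6.703 / 35.802 = 0.1872

0.187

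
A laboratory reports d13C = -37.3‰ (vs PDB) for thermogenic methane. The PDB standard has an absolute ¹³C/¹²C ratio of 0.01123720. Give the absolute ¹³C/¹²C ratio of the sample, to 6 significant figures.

0.0108181

R_sample = R_standard × (d13C/1000 + 1)
R_sample = 0.01123720 × (-37.3/1000 + 1) = 0.01123720 × 0.962700
R_sample = 0.0108181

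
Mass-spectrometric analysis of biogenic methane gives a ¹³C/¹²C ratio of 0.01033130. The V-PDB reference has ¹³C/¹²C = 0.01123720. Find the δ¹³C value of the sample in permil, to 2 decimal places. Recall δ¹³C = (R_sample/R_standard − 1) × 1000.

δ¹³C = (R_sample / R_standard − 1) × 1000
R_sample / R_standard = 0.01033130 / 0.01123720 = 0.919384
δ¹³C = (0.919384 − 1) × 1000 = -80.616 permil

-80.62 permil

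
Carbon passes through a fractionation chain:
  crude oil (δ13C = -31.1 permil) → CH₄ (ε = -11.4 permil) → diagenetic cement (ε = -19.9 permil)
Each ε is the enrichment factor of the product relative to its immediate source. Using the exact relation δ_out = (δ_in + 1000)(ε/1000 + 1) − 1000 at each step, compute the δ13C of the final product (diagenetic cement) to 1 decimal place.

step 1: δ = (-31.10 + 1000)·(-11.4/1000 + 1) − 1000 = -42.15 permil
step 2: δ = (-42.15 + 1000)·(-19.9/1000 + 1) − 1000 = -61.21 permil

-61.2 permil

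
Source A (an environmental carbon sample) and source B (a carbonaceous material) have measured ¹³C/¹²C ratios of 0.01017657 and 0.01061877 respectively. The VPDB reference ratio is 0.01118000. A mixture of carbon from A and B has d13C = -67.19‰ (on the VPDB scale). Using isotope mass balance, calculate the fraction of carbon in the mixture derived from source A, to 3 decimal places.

δ_A = (0.01017657/0.01118000 − 1)×1000 = (0.910248 − 1)×1000 = -89.752‰
δ_B = (0.01061877/0.01118000 − 1)×1000 = (0.949801 − 1)×1000 = -50.199‰
f_A = (δ_mix − δ_B)/(δ_A − δ_B) = (-67.19 − (-50.199))/(-89.752 − (-50.199))
f_A = -16.991 / -39.553 = 0.4296

0.430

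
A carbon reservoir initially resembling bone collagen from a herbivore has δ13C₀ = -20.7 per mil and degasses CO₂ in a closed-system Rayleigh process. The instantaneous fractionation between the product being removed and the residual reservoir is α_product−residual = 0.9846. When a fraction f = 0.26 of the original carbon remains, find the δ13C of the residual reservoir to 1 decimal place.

-0.2 per mil

Rayleigh residual: δ_res = (δ₀ + 1000)·f^(α−1) − 1000
α − 1 = -0.01540
f^(α−1) = 0.26^(-0.01540) = 1.020962
δ_res = (-20.7 + 1000) × 1.020962 − 1000 = 999.828 − 1000 = -0.17 per mil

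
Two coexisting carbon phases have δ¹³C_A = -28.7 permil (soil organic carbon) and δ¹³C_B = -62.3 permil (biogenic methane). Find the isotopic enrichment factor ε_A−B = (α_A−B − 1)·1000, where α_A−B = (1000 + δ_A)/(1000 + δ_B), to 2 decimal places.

α_A−B = (1000 + -28.7) / (1000 + -62.3) = 971.3 / 937.7 = 1.035832
ε_A−B = (1.035832 − 1) × 1000 = 35.832 permil
(The approximation ε ≈ δ_A − δ_B would give 33.6 permil.)

35.83 permil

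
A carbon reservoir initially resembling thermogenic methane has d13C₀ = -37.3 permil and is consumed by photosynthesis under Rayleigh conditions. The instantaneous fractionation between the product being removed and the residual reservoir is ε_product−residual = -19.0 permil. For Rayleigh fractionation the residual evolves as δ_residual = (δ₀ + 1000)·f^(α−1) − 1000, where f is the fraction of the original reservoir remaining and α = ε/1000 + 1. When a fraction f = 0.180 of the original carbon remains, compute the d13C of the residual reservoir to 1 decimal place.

-5.4 permil

Rayleigh residual: δ_res = (δ₀ + 1000)·f^(α−1) − 1000
α = ε/1000 + 1 = 0.98100, so α − 1 = -0.01900
f^(α−1) = 0.180^(-0.01900) = 1.033118
δ_res = (-37.3 + 1000) × 1.033118 − 1000 = 994.582 − 1000 = -5.42 permil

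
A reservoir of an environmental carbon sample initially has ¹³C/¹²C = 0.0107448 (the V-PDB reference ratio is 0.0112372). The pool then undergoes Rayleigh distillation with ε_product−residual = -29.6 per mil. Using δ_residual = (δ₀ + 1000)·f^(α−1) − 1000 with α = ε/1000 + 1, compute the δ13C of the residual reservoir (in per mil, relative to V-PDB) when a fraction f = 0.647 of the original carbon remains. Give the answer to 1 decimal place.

-31.4 per mil

δ₀ = (0.0107448/0.0112372 − 1)×1000 = (0.956181 − 1)×1000 = -43.819 per mil
α − 1 = ε/1000 = -0.0296
f^(α−1) = 0.647^(-0.0296) = 1.012972
δ_res = (-43.819 + 1000) × 1.012972 − 1000 = 968.584 − 1000 = -31.42 per mil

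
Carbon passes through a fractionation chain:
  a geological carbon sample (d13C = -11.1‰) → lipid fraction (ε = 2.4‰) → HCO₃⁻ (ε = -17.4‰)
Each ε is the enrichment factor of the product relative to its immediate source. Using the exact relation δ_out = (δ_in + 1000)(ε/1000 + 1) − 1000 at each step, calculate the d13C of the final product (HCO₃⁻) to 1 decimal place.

-26.0‰

step 1: δ = (-11.10 + 1000)·(2.4/1000 + 1) − 1000 = -8.73‰
step 2: δ = (-8.73 + 1000)·(-17.4/1000 + 1) − 1000 = -25.97‰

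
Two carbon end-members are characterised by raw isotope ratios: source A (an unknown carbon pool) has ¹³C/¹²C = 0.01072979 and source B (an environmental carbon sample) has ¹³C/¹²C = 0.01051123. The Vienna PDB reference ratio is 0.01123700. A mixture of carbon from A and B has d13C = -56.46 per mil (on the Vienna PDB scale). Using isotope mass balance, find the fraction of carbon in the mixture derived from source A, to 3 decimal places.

0.418

δ_A = (0.01072979/0.01123700 − 1)×1000 = (0.954863 − 1)×1000 = -45.137 per mil
δ_B = (0.01051123/0.01123700 − 1)×1000 = (0.935412 − 1)×1000 = -64.588 per mil
f_A = (δ_mix − δ_B)/(δ_A − δ_B) = (-56.46 − (-64.588))/(-45.137 − (-64.588))
f_A = 8.128 / 19.450 = 0.4179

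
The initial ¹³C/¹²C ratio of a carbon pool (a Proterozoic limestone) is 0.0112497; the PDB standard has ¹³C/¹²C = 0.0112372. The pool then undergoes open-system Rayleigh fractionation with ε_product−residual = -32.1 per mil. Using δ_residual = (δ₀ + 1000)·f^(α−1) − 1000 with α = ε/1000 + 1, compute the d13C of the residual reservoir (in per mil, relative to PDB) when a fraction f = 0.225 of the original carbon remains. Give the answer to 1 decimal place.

50.2 per mil

δ₀ = (0.0112497/0.0112372 − 1)×1000 = (1.001112 − 1)×1000 = 1.112 per mil
α − 1 = ε/1000 = -0.0321
f^(α−1) = 0.225^(-0.0321) = 1.049047
δ_res = (1.112 + 1000) × 1.049047 − 1000 = 1050.214 − 1000 = 50.21 per mil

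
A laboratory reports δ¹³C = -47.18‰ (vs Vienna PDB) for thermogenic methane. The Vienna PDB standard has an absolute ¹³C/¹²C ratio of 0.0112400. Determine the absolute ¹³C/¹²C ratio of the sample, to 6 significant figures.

0.0107097

R_sample = R_standard × (δ¹³C/1000 + 1)
R_sample = 0.0112400 × (-47.18/1000 + 1) = 0.0112400 × 0.952820
R_sample = 0.0107097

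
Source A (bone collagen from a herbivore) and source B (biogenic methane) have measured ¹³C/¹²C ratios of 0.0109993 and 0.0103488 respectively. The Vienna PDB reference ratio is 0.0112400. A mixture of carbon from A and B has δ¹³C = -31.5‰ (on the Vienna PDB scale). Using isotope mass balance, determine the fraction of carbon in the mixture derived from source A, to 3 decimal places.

0.826

δ_A = (0.0109993/0.0112400 − 1)×1000 = (0.978585 − 1)×1000 = -21.415‰
δ_B = (0.0103488/0.0112400 − 1)×1000 = (0.920712 − 1)×1000 = -79.288‰
f_A = (δ_mix − δ_B)/(δ_A − δ_B) = (-31.5 − (-79.288))/(-21.415 − (-79.288))
f_A = 47.788 / 57.874 = 0.8257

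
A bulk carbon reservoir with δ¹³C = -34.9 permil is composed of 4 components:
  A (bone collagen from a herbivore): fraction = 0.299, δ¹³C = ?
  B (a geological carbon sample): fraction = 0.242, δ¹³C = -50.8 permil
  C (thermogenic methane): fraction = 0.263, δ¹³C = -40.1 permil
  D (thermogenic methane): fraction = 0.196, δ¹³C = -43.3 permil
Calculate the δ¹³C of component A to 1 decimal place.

Isotope mass balance: δ_bulk = Σ fᵢ·δᵢ.
-34.9 = 0.299×δ_A + 0.242×(-50.8) + 0.263×(-40.1) + 0.196×(-43.3)
0.299·δ_A = -34.9 − (-31.327) = -3.573
δ_A = -3.573 / 0.299 = -11.95 permil

-12.0 permil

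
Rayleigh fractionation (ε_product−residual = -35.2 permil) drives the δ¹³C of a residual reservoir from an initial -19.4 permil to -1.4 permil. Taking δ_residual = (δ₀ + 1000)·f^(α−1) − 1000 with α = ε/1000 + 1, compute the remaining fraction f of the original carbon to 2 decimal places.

0.60

α − 1 = ε/1000 = -0.0352
(δ_res + 1000)/(δ₀ + 1000) = (-1.4 + 1000)/(-19.4 + 1000) = 998.6/980.6 = 1.018356
f = 1.018356^(1/-0.0352) = exp(ln(1.018356)/-0.0352) = exp(0.01819/-0.0352)
f = exp(-0.5168) = 0.5965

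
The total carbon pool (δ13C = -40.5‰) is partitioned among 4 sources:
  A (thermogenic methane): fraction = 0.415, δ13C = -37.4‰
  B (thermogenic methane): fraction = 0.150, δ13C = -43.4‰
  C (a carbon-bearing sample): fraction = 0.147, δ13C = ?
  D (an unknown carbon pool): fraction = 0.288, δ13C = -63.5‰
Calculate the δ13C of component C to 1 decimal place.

Isotope mass balance: δ_bulk = Σ fᵢ·δᵢ.
-40.5 = 0.415×(-37.4) + 0.150×(-43.4) + 0.147×δ_C + 0.288×(-63.5)
0.147·δ_C = -40.5 − (-40.319) = -0.181
δ_C = -0.181 / 0.147 = -1.23‰

-1.2‰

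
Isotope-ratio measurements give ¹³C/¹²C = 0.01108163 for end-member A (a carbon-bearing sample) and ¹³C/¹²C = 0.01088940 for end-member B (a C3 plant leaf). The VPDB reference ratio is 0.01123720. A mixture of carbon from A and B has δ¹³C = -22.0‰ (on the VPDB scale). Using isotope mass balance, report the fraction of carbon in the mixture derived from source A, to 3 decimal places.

δ_A = (0.01108163/0.01123720 − 1)×1000 = (0.986156 − 1)×1000 = -13.844‰
δ_B = (0.01088940/0.01123720 − 1)×1000 = (0.969049 − 1)×1000 = -30.951‰
f_A = (δ_mix − δ_B)/(δ_A − δ_B) = (-22.0 − (-30.951))/(-13.844 − (-30.951))
f_A = 8.951 / 17.107 = 0.5232

0.523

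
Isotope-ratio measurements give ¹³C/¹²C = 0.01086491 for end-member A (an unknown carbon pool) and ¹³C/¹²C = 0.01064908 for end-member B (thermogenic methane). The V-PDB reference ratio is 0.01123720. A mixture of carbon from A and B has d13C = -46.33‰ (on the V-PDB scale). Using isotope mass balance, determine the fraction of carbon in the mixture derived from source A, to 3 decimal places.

δ_A = (0.01086491/0.01123720 − 1)×1000 = (0.966870 − 1)×1000 = -33.130‰
δ_B = (0.01064908/0.01123720 − 1)×1000 = (0.947663 − 1)×1000 = -52.337‰
f_A = (δ_mix − δ_B)/(δ_A − δ_B) = (-46.33 − (-52.337))/(-33.130 − (-52.337))
f_A = 6.007 / 19.207 = 0.3127

0.313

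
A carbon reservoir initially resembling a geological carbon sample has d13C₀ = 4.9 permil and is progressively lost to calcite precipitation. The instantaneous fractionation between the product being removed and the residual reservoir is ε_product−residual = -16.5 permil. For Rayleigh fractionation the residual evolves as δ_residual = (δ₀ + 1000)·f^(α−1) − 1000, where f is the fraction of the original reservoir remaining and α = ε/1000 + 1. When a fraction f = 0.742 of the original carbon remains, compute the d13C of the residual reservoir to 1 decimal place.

9.9 permil

Rayleigh residual: δ_res = (δ₀ + 1000)·f^(α−1) − 1000
α = ε/1000 + 1 = 0.98350, so α − 1 = -0.01650
f^(α−1) = 0.742^(-0.01650) = 1.004936
δ_res = (4.9 + 1000) × 1.004936 − 1000 = 1009.860 − 1000 = 9.86 permil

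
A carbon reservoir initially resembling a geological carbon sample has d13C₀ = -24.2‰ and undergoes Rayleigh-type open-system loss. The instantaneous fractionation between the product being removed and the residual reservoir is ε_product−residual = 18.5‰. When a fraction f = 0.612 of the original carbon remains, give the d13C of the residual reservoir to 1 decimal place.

-33.0‰

Rayleigh residual: δ_res = (δ₀ + 1000)·f^(α−1) − 1000
α = ε/1000 + 1 = 1.01850, so α − 1 = 0.01850
f^(α−1) = 0.612^(0.01850) = 0.990957
δ_res = (-24.2 + 1000) × 0.990957 − 1000 = 966.976 − 1000 = -33.02‰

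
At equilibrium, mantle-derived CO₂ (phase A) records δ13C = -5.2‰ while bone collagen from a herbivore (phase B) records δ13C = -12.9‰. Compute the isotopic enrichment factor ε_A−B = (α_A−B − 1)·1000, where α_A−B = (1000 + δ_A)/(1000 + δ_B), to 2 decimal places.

α_A−B = (1000 + -5.2) / (1000 + -12.9) = 994.8 / 987.1 = 1.007801
ε_A−B = (1.007801 − 1) × 1000 = 7.801‰
(The approximation ε ≈ δ_A − δ_B would give 7.7‰.)

7.80‰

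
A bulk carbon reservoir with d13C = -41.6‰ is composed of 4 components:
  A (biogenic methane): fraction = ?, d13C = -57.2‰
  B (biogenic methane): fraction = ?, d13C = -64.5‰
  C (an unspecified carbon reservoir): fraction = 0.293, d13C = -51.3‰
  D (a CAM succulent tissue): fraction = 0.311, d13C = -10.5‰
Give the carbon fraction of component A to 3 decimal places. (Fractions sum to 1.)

0.307

Let f_A and f_B be the unknown fractions; fractions sum to 1 so f_A + f_B = 0.396.
Mass balance: Σ fᵢ·δᵢ = δ_bulk ⇒ f_A·(-57.2) + f_B·(-64.5) = -41.6 − (-18.296) = -23.304
Substitute f_B = 0.396 − f_A:
f_A·(-57.2 − -64.5) = -23.304 − 0.396×(-64.5) = 2.238
f_A = 2.238 / 7.3 = 0.3066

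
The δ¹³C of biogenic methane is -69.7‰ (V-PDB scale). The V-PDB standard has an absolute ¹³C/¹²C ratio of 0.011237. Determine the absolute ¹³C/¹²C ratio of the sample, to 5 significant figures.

0.010454

R_sample = R_standard × (δ¹³C/1000 + 1)
R_sample = 0.011237 × (-69.7/1000 + 1) = 0.011237 × 0.930300
R_sample = 0.0104538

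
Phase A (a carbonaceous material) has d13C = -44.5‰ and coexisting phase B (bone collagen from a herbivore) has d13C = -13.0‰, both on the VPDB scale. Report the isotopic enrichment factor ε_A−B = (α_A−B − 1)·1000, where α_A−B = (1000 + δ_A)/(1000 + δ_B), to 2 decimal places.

-31.91‰

α_A−B = (1000 + -44.5) / (1000 + -13.0) = 955.5 / 987.0 = 0.968085
ε_A−B = (0.968085 − 1) × 1000 = -31.915‰
(The approximation ε ≈ δ_A − δ_B would give -31.5‰.)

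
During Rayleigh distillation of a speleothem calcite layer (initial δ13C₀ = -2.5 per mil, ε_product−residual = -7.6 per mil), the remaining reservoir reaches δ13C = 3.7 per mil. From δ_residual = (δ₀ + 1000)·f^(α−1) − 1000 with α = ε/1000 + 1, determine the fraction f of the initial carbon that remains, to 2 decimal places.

0.44

α − 1 = ε/1000 = -0.0076
(δ_res + 1000)/(δ₀ + 1000) = (3.7 + 1000)/(-2.5 + 1000) = 1003.7/997.5 = 1.006216
f = 1.006216^(1/-0.0076) = exp(ln(1.006216)/-0.0076) = exp(0.00620/-0.0076)
f = exp(-0.8153) = 0.4425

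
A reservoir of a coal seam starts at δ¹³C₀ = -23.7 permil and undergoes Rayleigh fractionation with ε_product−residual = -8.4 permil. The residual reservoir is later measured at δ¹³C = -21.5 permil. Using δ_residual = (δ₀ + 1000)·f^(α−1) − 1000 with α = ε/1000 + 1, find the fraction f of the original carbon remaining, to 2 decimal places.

0.76

α − 1 = ε/1000 = -0.0084
(δ_res + 1000)/(δ₀ + 1000) = (-21.5 + 1000)/(-23.7 + 1000) = 978.5/976.3 = 1.002253
f = 1.002253^(1/-0.0084) = exp(ln(1.002253)/-0.0084) = exp(0.00225/-0.0084)
f = exp(-0.2680) = 0.7649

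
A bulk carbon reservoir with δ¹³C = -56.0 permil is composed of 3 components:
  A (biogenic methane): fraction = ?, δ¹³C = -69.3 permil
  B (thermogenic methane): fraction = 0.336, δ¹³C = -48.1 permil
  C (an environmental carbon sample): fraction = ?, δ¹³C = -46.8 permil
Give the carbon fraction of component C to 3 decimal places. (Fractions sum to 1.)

Let f_C and f_A be the unknown fractions; fractions sum to 1 so f_C + f_A = 0.664.
Mass balance: Σ fᵢ·δᵢ = δ_bulk ⇒ f_C·(-46.8) + f_A·(-69.3) = -56.0 − (-16.162) = -39.838
Substitute f_A = 0.664 − f_C:
f_C·(-46.8 − -69.3) = -39.838 − 0.664×(-69.3) = 6.177
f_C = 6.177 / 22.5 = 0.2745

0.275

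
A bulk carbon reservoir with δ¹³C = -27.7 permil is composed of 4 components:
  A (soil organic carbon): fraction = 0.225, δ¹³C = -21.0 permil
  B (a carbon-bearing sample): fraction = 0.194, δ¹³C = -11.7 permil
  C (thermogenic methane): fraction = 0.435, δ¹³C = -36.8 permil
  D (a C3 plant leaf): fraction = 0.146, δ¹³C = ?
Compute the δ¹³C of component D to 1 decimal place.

Isotope mass balance: δ_bulk = Σ fᵢ·δᵢ.
-27.7 = 0.225×(-21.0) + 0.194×(-11.7) + 0.435×(-36.8) + 0.146×δ_D
0.146·δ_D = -27.7 − (-23.003) = -4.697
δ_D = -4.697 / 0.146 = -32.17 permil

-32.2 permil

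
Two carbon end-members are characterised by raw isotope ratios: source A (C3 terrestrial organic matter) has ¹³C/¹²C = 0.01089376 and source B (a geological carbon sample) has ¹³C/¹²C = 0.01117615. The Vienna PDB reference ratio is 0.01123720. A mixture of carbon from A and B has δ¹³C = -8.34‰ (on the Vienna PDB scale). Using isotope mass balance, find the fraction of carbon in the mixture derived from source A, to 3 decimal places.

0.116

δ_A = (0.01089376/0.01123720 − 1)×1000 = (0.969437 − 1)×1000 = -30.563‰
δ_B = (0.01117615/0.01123720 − 1)×1000 = (0.994567 − 1)×1000 = -5.433‰
f_A = (δ_mix − δ_B)/(δ_A − δ_B) = (-8.34 − (-5.433))/(-30.563 − (-5.433))
f_A = -2.907 / -25.130 = 0.1157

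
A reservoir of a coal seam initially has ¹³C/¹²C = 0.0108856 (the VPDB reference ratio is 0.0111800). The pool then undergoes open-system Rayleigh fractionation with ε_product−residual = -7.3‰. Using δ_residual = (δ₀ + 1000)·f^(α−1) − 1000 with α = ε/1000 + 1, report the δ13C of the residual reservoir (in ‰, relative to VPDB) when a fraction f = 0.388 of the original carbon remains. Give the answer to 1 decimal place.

δ₀ = (0.0108856/0.0111800 − 1)×1000 = (0.973667 − 1)×1000 = -26.333‰
α − 1 = ε/1000 = -0.0073
f^(α−1) = 0.388^(-0.0073) = 1.006935
δ_res = (-26.333 + 1000) × 1.006935 − 1000 = 980.420 − 1000 = -19.58‰

-19.6‰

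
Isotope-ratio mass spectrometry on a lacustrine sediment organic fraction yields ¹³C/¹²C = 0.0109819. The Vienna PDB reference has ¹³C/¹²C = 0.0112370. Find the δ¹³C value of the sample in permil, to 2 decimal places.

-22.70 permil

δ¹³C = (R_sample / R_standard − 1) × 1000
R_sample / R_standard = 0.0109819 / 0.0112370 = 0.977298
δ¹³C = (0.977298 − 1) × 1000 = -22.702 permil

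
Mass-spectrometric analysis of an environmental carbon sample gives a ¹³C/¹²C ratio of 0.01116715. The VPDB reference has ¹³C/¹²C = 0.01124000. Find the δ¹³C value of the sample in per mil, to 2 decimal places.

-6.48 per mil

δ¹³C = (R_sample / R_standard − 1) × 1000
R_sample / R_standard = 0.01116715 / 0.01124000 = 0.993519
δ¹³C = (0.993519 − 1) × 1000 = -6.481 per mil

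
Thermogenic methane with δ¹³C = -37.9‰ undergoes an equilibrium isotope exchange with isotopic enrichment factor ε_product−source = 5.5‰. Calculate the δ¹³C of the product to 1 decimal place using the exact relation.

Exactly, δ_product = (δ_source + 1000)·(ε/1000 + 1) − 1000.
δ_product = (-37.9 + 1000) × (5.5/1000 + 1) − 1000
δ_product = -32.61‰

-32.6‰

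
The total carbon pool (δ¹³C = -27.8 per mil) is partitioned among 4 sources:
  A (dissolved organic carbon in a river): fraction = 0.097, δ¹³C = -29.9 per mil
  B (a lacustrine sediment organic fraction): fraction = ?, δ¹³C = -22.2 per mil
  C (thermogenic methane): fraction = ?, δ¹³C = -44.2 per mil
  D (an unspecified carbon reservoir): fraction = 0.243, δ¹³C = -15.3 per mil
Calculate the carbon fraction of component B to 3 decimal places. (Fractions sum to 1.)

0.363

Let f_B and f_C be the unknown fractions; fractions sum to 1 so f_B + f_C = 0.660.
Mass balance: Σ fᵢ·δᵢ = δ_bulk ⇒ f_B·(-22.2) + f_C·(-44.2) = -27.8 − (-6.618) = -21.182
Substitute f_C = 0.660 − f_B:
f_B·(-22.2 − -44.2) = -21.182 − 0.660×(-44.2) = 7.990
f_B = 7.990 / 22.0 = 0.3632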